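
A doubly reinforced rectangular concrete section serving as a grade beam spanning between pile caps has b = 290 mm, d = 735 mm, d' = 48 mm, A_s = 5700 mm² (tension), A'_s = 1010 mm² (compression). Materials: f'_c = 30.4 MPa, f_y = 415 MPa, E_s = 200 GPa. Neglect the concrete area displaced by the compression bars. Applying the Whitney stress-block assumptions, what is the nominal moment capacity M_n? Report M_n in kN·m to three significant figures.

Assume both tension and compression steel yield.
Net tension couple steel: A_s − A'_s = 4690 mm².
a = (A_s − A'_s) f_y / (0.85 f'_c b) = 1946350/(0.85 × 30.4 × 290) = 259.73 mm.
c = a/β₁ = 259.73/0.833 = 311.80 mm; ε'_s = 0.003(c − d')/c = 0.0025 ≥ f_y/E_s = 0.0021, so compression steel does yield.
M_n = (A_s − A'_s) f_y (d − a/2) + A'_s f_y (d − d') = [1946350 × (735 − 129.865) + 419150 × (735 − 48)] × 10⁻⁶ = 1177.80 + 287.96 = 1465.76 kN·m.

M_n ≈ 1470 kN·m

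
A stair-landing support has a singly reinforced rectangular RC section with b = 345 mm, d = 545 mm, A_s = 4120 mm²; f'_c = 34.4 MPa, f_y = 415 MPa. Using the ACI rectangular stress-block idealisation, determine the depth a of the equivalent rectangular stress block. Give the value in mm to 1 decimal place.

T = A_s f_y = 4120 × 415 = 1709800 N = 1709.8 kN.
Setting C = 0.85 f'_c a b equal to T: a = 1709800/(0.85 × 34.4 × 345) = 169.5 mm.

a ≈ 169.5 mm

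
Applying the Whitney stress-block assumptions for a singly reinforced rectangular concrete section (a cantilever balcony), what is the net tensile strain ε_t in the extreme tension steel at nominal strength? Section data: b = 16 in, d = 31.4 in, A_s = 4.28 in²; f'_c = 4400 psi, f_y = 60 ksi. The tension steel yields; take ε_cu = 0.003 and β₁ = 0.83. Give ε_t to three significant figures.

a = A_s f_y/(0.85 f'_c b) = 4.291 in.
β₁ = 0.83, so c = a/β₁ = 4.291/0.83 = 5.170 in.
From the linear strain diagram with ε_cu = 0.003: ε_t = 0.003 (d − c)/c = 0.003 × (31.4 − 5.170)/5.170 = 0.0152.
Since ε_t ≥ 0.005, the section is tension-controlled.

ε_t ≈ 0.0152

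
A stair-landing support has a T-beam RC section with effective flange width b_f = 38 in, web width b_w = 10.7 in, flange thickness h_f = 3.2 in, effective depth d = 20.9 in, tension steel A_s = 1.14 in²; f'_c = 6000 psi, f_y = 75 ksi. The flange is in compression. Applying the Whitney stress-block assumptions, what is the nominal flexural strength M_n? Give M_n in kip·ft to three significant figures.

M_n ≈ 147 kip·ft

Tension: T = A_s f_y = 1.14 × 75 = 85.5 kips.
Try a within the flange: a = T/(0.85 f'_c b_f) = 85.5/(0.85 × 6 × 38) = 0.441 in.
Since a = 0.441 ≤ h_f = 3.2 in, the stress block lies entirely in the flange; analyse as a rectangular beam of width b_f.
M_n = T(d − a/2) = 85.5 × (20.9 − 0.2205) = 1768.1 kip·in.
M_n = 1768.1/12 = 147.34 kip·ft.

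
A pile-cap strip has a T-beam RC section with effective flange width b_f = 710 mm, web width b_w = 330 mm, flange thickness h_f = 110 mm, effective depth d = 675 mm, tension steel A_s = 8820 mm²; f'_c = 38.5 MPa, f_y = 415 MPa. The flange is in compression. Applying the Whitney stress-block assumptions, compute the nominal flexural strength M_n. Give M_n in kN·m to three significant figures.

M_n ≈ 2150 kN·m

Tension: T = A_s f_y = 8820 × 415 = 3660300 N.
Try a within the flange: a = T/(0.85 f'_c b_f) = 3660300/(0.85 × 38.5 × 710) = 157.54 mm.
a = 157.54 > h_f = 110 mm: the block extends into the web. Split into flange-overhang and web parts.
C_f = 0.85 f'_c (b_f − b_w) h_f = 0.85 × 38.5 × (710 − 330) × 110 = 1367905 N.
Remaining web compression depth: a_w = (T − C_f)/(0.85 f'_c b_w) = (3660300 − 1367905)/(0.85 × 38.5 × 330) = 212.27 mm.
M_n = C_f(d − h_f/2) + (T − C_f)(d − a_w/2) = 1367905 × (675 − 55) + 2292395 × (675 − 106.135) = 848.10 + 1304.06 = 2152.16 × 10⁶ N·mm.
M_n = 2152.16 kN·m.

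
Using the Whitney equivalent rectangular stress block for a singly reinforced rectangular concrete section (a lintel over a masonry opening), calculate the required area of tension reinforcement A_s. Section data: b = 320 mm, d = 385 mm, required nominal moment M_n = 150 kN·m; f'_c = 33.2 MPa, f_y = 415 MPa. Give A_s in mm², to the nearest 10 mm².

With M_n = 0.85 f'_c a b (d − a/2), solve the quadratic for a:
a = d − √(d² − 2M_n/(0.85 f'_c b)) = 385 − √(385² − 2 × 150×10⁶/(0.85 × 33.2 × 320)) = 45.88 mm.
A_s = 0.85 f'_c a b / f_y = 0.85 × 33.2 × 45.88 × 320 / 415 = 998.3 mm².

A_s ≈ 1000 mm²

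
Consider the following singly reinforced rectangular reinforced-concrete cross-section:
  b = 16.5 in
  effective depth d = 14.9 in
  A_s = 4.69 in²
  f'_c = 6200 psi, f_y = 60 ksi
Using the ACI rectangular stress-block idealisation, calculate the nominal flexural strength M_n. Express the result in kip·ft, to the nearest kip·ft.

M_n ≈ 311 kip·ft

T = A_s f_y = 4.69 × 60 = 281.4 kips.
a = T/(0.85 f'_c b) = 281.4/(0.85 × 6.2 × 16.5) = 3.236 in.
M_n = T(d − a/2) = 281.4 × (14.9 − 1.618) = 3737.6 kip·in = 3737.6/12 = 311.47 kip·ft.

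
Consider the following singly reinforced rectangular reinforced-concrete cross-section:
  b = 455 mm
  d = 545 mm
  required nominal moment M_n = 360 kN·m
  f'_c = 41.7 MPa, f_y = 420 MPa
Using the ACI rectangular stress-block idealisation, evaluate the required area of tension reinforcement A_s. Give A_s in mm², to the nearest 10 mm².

A_s ≈ 1640 mm²

With M_n = 0.85 f'_c a b (d − a/2), solve the quadratic for a:
a = d − √(d² − 2M_n/(0.85 f'_c b)) = 545 − √(545² − 2 × 360×10⁶/(0.85 × 41.7 × 455)) = 42.62 mm.
A_s = 0.85 f'_c a b / f_y = 0.85 × 41.7 × 42.62 × 455 / 420 = 1636.6 mm².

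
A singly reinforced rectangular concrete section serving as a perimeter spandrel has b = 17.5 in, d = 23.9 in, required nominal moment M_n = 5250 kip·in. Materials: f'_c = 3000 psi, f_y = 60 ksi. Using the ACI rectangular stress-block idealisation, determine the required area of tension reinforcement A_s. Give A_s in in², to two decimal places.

A_s ≈ 4.14 in²

From M_n = 0.85 f'_c a b (d − a/2):
a = d − √(d² − 2M_n/(0.85 f'_c b)) = 23.9 − √(23.9² − 2 × 5250/(0.85 × 3 × 17.5)) = 5.572 in.
A_s = 0.85 f'_c a b / f_y = 0.85 × 3 × 5.572 × 17.5 / 60 = 4.144 in².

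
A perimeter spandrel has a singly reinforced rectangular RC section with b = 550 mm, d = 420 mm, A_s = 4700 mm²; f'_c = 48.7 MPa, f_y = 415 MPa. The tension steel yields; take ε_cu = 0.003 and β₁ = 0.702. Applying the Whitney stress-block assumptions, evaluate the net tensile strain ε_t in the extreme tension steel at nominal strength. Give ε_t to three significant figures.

a = A_s f_y/(0.85 f'_c b) = 85.67 mm.
β₁ = 0.702, so c = a/β₁ = 85.67/0.702 = 122.04 mm.
From the linear strain diagram with ε_cu = 0.003: ε_t = 0.003 (d − c)/c = 0.003 × (420 − 122.04)/122.04 = 0.00732.
Since ε_t ≥ 0.005, the section is tension-controlled.

ε_t ≈ 0.00732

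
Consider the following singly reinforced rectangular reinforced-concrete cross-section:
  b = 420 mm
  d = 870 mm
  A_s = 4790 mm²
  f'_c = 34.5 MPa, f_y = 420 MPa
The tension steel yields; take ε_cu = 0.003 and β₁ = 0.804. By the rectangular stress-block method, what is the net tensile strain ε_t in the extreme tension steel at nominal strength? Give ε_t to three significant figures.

a = A_s f_y/(0.85 f'_c b) = 163.34 mm.
β₁ = 0.804, so c = a/β₁ = 163.34/0.804 = 203.16 mm.
From the linear strain diagram with ε_cu = 0.003: ε_t = 0.003 (d − c)/c = 0.003 × (870 − 203.16)/203.16 = 0.00985.
Since ε_t ≥ 0.005, the section is tension-controlled.

ε_t ≈ 0.00985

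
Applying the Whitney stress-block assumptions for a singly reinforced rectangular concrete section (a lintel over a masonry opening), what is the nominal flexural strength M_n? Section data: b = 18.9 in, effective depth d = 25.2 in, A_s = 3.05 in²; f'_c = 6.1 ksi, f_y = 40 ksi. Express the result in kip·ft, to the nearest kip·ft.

T = A_s f_y = 3.05 × 40 = 122 kips.
a = T/(0.85 f'_c b) = 122/(0.85 × 6.1 × 18.9) = 1.245 in.
M_n = T(d − a/2) = 122 × (25.2 − 0.6225) = 2998.5 kip·in = 2998.5/12 = 249.88 kip·ft.

M_n ≈ 250 kip·ft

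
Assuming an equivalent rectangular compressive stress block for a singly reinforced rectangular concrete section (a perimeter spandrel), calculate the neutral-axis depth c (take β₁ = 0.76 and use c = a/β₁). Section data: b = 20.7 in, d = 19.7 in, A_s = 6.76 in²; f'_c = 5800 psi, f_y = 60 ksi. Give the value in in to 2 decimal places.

c ≈ 5.23 in

T = A_s f_y = 6.76 × 60 = 405.6 kips.
a = T/(0.85 f'_c b) = 405.6/(0.85 × 5.8 × 20.7) = 3.9745 in.
With β₁ = 0.76, c = a/β₁ = 3.9745/0.76 = 5.23 in.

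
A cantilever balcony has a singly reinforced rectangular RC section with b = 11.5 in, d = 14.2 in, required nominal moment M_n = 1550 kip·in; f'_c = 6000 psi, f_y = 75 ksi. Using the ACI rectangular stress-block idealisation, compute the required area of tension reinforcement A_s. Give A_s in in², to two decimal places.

A_s ≈ 1.57 in²

From M_n = 0.85 f'_c a b (d − a/2):
a = d − √(d² − 2M_n/(0.85 f'_c b)) = 14.2 − √(14.2² − 2 × 1550/(0.85 × 6 × 11.5)) = 2.002 in.
A_s = 0.85 f'_c a b / f_y = 0.85 × 6 × 2.002 × 11.5 / 75 = 1.566 in².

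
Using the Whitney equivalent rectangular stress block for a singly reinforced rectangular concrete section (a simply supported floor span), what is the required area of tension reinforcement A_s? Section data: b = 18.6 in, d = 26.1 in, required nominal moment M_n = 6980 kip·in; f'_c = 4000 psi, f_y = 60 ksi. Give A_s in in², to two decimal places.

From M_n = 0.85 f'_c a b (d − a/2):
a = d − √(d² − 2M_n/(0.85 f'_c b)) = 26.1 − √(26.1² − 2 × 6980/(0.85 × 4 × 18.6)) = 4.642 in.
A_s = 0.85 f'_c a b / f_y = 0.85 × 4 × 4.642 × 18.6 / 60 = 4.893 in².

A_s ≈ 4.89 in²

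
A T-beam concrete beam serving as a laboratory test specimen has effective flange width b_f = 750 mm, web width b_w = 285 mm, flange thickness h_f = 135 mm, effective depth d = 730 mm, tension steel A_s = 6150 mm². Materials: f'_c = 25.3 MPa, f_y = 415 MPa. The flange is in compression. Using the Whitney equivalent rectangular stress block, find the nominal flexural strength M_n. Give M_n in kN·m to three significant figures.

Tension: T = A_s f_y = 6150 × 415 = 2552250 N.
Try a within the flange: a = T/(0.85 f'_c b_f) = 2552250/(0.85 × 25.3 × 750) = 158.24 mm.
a = 158.24 > h_f = 135 mm: the block extends into the web. Split into flange-overhang and web parts.
C_f = 0.85 f'_c (b_f − b_w) h_f = 0.85 × 25.3 × (750 − 285) × 135 = 1349976 N.
Remaining web compression depth: a_w = (T − C_f)/(0.85 f'_c b_w) = (2552250 − 1349976)/(0.85 × 25.3 × 285) = 196.16 mm.
M_n = C_f(d − h_f/2) + (T − C_f)(d − a_w/2) = 1349976 × (730 − 67.5) + 1202274 × (730 − 98.08) = 894.36 + 759.74 = 1654.10 × 10⁶ N·mm.
M_n = 1654.10 kN·m.

M_n ≈ 1650 kN·m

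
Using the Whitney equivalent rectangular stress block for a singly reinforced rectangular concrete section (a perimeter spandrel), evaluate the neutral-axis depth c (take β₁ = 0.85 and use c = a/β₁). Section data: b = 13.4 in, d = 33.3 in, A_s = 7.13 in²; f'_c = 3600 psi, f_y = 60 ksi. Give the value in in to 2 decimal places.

c ≈ 12.27 in

T = A_s f_y = 7.13 × 60 = 427.8 kips.
a = T/(0.85 f'_c b) = 427.8/(0.85 × 3.6 × 13.4) = 10.4331 in.
With β₁ = 0.85, c = a/β₁ = 10.4331/0.85 = 12.27 in.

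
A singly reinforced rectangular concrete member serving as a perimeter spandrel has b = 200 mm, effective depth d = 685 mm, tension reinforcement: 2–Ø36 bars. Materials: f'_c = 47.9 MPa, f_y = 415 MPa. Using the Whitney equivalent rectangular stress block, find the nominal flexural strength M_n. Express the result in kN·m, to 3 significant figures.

M_n ≈ 535 kN·m

A_s = 2 × 1018 = 2036 mm².
T = A_s f_y = 2036 × 415 = 844940 N = 844.94 kN.
From C = T: a = T/(0.85 f'_c b) = 844940/(0.85 × 47.9 × 200) = 103.76 mm.
M_n = T(d − a/2) = 844.94 kN × (685 − 51.88) mm = 534.95 kN·m.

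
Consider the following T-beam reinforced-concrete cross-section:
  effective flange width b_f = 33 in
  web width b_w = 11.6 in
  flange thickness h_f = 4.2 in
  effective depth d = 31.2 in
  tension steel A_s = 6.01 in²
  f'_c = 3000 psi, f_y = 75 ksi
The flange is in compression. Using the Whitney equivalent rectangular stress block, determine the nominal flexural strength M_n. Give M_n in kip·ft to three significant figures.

Tension: T = A_s f_y = 6.01 × 75 = 450.75 kips.
Try a within the flange: a = T/(0.85 f'_c b_f) = 450.75/(0.85 × 3 × 33) = 5.357 in.
a = 5.357 > h_f = 4.2 in: the block extends into the web. Split into flange-overhang and web parts.
C_f = 0.85 f'_c (b_f − b_w) h_f = 0.85 × 3 × (33 − 11.6) × 4.2 = 229.2 kips.
Remaining web compression depth: a_w = (T − C_f)/(0.85 f'_c b_w) = (450.75 − 229.2)/(0.85 × 3 × 11.6) = 7.490 in.
M_n = C_f(d − h_f/2) + (T − C_f)(d − a_w/2) = 229.2 × (31.2 − 2.1) + 221.55 × (31.2 − 3.745) = 6669.7 + 6082.7 = 12752.4 kip·in.
M_n = 12752.4/12 = 1062.70 kip·ft.

M_n ≈ 1060 kip·ft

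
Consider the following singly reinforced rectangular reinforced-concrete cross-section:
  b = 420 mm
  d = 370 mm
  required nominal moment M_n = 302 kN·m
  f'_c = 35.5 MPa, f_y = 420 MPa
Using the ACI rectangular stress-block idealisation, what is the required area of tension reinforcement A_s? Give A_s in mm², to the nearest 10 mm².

A_s ≈ 2150 mm²

With M_n = 0.85 f'_c a b (d − a/2), solve the quadratic for a:
a = d − √(d² − 2M_n/(0.85 f'_c b)) = 370 − √(370² − 2 × 302×10⁶/(0.85 × 35.5 × 420)) = 71.27 mm.
A_s = 0.85 f'_c a b / f_y = 0.85 × 35.5 × 71.27 × 420 / 420 = 2150.6 mm².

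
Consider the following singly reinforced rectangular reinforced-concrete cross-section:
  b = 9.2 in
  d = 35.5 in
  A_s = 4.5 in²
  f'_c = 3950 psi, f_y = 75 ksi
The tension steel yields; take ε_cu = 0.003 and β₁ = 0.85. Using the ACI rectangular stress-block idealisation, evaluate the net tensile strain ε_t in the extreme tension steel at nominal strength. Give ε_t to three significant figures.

ε_t ≈ 0.00529

a = A_s f_y/(0.85 f'_c b) = 10.926 in.
β₁ = 0.85, so c = a/β₁ = 10.926/0.85 = 12.854 in.
From the linear strain diagram with ε_cu = 0.003: ε_t = 0.003 (d − c)/c = 0.003 × (35.5 − 12.854)/12.854 = 0.00529.
Since ε_t ≥ 0.005, the section is tension-controlled.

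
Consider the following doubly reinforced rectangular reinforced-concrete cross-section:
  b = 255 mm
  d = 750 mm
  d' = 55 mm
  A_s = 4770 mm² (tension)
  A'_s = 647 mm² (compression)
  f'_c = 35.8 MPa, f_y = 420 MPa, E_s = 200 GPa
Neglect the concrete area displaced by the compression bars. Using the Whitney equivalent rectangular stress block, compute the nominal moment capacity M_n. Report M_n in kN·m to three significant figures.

M_n ≈ 1290 kN·m

Assume both tension and compression steel yield.
Net tension couple steel: A_s − A'_s = 4123 mm².
a = (A_s − A'_s) f_y / (0.85 f'_c b) = 1731660/(0.85 × 35.8 × 255) = 223.16 mm.
c = a/β₁ = 223.16/0.794 = 281.06 mm; ε'_s = 0.003(c − d')/c = 0.0024 ≥ f_y/E_s = 0.0021, so compression steel does yield.
M_n = (A_s − A'_s) f_y (d − a/2) + A'_s f_y (d − d') = [1731660 × (750 − 111.58) + 271740 × (750 − 55)] × 10⁻⁶ = 1105.53 + 188.86 = 1294.39 kN·m.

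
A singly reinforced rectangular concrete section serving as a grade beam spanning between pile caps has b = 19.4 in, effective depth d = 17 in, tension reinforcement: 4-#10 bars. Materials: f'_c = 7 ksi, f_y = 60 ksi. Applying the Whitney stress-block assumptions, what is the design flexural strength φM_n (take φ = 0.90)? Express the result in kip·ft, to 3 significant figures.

φM_n ≈ 358 kip·ft

A_s = 4 × 1.27 = 5.08 in².
T = A_s f_y = 5.08 × 60 = 304.8 kips.
a = T/(0.85 f'_c b) = 304.8/(0.85 × 7 × 19.4) = 2.641 in.
M_n = T(d − a/2) = 304.8 × (17 − 1.3205) = 4779.1 kip·in = 4779.1/12 = 398.26 kip·ft.
φM_n = 0.90 × 398.26 = 358.43 kip·ft.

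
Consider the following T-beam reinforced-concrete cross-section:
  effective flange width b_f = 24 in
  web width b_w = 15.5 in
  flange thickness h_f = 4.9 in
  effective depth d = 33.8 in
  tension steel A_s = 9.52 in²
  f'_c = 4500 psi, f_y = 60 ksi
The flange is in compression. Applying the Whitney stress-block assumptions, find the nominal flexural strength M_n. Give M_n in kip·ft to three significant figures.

M_n ≈ 1460 kip·ft

Tension: T = A_s f_y = 9.52 × 60 = 571.2 kips.
Try a within the flange: a = T/(0.85 f'_c b_f) = 571.2/(0.85 × 4.5 × 24) = 6.222 in.
a = 6.222 > h_f = 4.9 in: the block extends into the web. Split into flange-overhang and web parts.
C_f = 0.85 f'_c (b_f − b_w) h_f = 0.85 × 4.5 × (24 − 15.5) × 4.9 = 159.3 kips.
Remaining web compression depth: a_w = (T − C_f)/(0.85 f'_c b_w) = (571.2 − 159.3)/(0.85 × 4.5 × 15.5) = 6.948 in.
M_n = C_f(d − h_f/2) + (T − C_f)(d − a_w/2) = 159.3 × (33.8 − 2.45) + 411.9 × (33.8 − 3.474) = 4994.1 + 12491.3 = 17485.4 kip·in.
M_n = 17485.4/12 = 1457.12 kip·ft.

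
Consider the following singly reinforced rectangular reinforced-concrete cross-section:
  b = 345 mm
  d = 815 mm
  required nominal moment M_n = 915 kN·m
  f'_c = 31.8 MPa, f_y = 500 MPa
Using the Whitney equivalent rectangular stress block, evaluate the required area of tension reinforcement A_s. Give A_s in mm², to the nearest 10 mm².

A_s ≈ 2440 mm²

With M_n = 0.85 f'_c a b (d − a/2), solve the quadratic for a:
a = d − √(d² − 2M_n/(0.85 f'_c b)) = 815 − √(815² − 2 × 915×10⁶/(0.85 × 31.8 × 345)) = 130.91 mm.
A_s = 0.85 f'_c a b / f_y = 0.85 × 31.8 × 130.91 × 345 / 500 = 2441.6 mm².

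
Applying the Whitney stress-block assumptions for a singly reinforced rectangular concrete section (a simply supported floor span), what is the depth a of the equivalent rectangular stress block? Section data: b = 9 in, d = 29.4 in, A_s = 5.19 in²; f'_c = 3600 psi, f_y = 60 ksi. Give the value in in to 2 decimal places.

a ≈ 11.31 in

T = A_s f_y = 5.19 × 60 = 311.4 kips.
a = T/(0.85 f'_c b) = 311.4/(0.85 × 3.6 × 9) = 11.31 in.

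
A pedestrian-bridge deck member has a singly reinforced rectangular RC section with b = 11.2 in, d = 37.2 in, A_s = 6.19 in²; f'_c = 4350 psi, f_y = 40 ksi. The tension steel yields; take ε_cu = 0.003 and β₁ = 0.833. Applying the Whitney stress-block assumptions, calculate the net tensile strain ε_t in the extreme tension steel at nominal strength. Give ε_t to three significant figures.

a = A_s f_y/(0.85 f'_c b) = 5.979 in.
β₁ = 0.833, so c = a/β₁ = 5.979/0.833 = 7.178 in.
From the linear strain diagram with ε_cu = 0.003: ε_t = 0.003 (d − c)/c = 0.003 × (37.2 − 7.178)/7.178 = 0.0125.
Since ε_t ≥ 0.005, the section is tension-controlled.

ε_t ≈ 0.0125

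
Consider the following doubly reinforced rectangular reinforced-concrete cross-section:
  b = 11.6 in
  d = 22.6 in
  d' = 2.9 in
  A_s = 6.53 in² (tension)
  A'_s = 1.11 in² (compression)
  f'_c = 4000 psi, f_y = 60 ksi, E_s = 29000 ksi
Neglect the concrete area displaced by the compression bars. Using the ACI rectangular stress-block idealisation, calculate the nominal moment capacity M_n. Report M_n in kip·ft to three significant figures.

M_n ≈ 610 kip·ft

Assume both steels yield.
a = (A_s − A'_s) f_y/(0.85 f'_c b) = (6.53 − 1.11) × 60/(0.85 × 4 × 11.6) = 8.245 in.
c = a/β₁ = 8.245/0.85 = 9.700 in; ε'_s = 0.003(c − d')/c = 0.0021 ≥ ε_y = 0.0021, so the compression steel yields.
M_n = (A_s − A'_s) f_y (d − a/2) + A'_s f_y (d − d') = 325.2 × (22.6 − 4.1225) + 66.6 × (22.6 − 2.9) = 6008.9 + 1312.0 = 7320.9 kip·in = 7320.9/12 = 610.08 kip·ft.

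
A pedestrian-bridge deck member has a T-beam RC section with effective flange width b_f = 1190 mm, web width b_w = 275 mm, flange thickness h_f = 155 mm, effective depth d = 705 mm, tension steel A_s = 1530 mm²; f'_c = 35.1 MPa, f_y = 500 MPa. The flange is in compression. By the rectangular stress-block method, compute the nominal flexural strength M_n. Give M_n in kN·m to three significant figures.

M_n ≈ 531 kN·m

Tension: T = A_s f_y = 1530 × 500 = 765000 N.
Try a within the flange: a = T/(0.85 f'_c b_f) = 765000/(0.85 × 35.1 × 1190) = 21.55 mm.
Since a = 21.55 ≤ h_f = 155 mm, the stress block lies entirely in the flange; analyse as a rectangular beam of width b_f.
M_n = T(d − a/2) = 765000 × (705 − 10.775) = 531.08 × 10⁶ N·mm.
M_n = 531.08 kN·m.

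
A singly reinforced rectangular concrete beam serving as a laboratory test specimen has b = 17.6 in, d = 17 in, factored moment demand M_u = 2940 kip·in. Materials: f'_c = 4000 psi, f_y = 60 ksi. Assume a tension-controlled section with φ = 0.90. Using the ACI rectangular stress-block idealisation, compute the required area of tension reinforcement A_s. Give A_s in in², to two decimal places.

A_s ≈ 3.58 in²

M_n = M_u/φ = 2940/0.90 = 3266.67 kip·in.
From M_n = 0.85 f'_c a b (d − a/2):
a = d − √(d² − 2M_n/(0.85 f'_c b)) = 17 − √(17² − 2 × 3266.67/(0.85 × 4 × 17.6)) = 3.590 in.
A_s = 0.85 f'_c a b / f_y = 0.85 × 4 × 3.590 × 17.6 / 60 = 3.580 in².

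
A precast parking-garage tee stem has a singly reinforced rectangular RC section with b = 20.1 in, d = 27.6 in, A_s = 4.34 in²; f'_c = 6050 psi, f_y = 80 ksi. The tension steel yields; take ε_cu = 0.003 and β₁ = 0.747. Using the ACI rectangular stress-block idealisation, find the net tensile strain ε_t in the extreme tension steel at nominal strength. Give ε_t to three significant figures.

a = A_s f_y/(0.85 f'_c b) = 3.359 in.
β₁ = 0.747, so c = a/β₁ = 3.359/0.747 = 4.497 in.
From the linear strain diagram with ε_cu = 0.003: ε_t = 0.003 (d − c)/c = 0.003 × (27.6 − 4.497)/4.497 = 0.0154.
Since ε_t ≥ 0.005, the section is tension-controlled.

ε_t ≈ 0.0154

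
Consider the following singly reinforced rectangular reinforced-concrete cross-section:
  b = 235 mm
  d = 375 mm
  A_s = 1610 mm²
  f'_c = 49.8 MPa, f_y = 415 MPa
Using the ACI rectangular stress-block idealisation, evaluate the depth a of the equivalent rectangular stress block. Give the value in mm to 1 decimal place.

T = A_s f_y = 1610 × 415 = 668150 N = 668.15 kN.
Setting C = 0.85 f'_c a b equal to T: a = 668150/(0.85 × 49.8 × 235) = 67.2 mm.

a ≈ 67.2 mm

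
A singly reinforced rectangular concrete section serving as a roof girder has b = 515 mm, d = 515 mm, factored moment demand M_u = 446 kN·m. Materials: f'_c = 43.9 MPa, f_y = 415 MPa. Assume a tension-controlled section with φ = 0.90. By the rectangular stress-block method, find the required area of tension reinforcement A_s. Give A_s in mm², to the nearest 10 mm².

M_n = M_u/φ = 446/0.90 = 495.556 kN·m.
With M_n = 0.85 f'_c a b (d − a/2), solve the quadratic for a:
a = d − √(d² − 2M_n/(0.85 f'_c b)) = 515 − √(515² − 2 × 495.556×10⁶/(0.85 × 43.9 × 515)) = 52.78 mm.
A_s = 0.85 f'_c a b / f_y = 0.85 × 43.9 × 52.78 × 515 / 415 = 2444.1 mm².

A_s ≈ 2440 mm²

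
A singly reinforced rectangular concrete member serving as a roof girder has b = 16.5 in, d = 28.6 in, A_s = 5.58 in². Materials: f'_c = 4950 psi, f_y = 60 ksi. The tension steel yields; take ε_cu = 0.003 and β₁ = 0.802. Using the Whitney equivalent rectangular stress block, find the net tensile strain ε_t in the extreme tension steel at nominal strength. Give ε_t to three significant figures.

a = A_s f_y/(0.85 f'_c b) = 4.823 in.
β₁ = 0.802, so c = a/β₁ = 4.823/0.802 = 6.014 in.
From the linear strain diagram with ε_cu = 0.003: ε_t = 0.003 (d − c)/c = 0.003 × (28.6 − 6.014)/6.014 = 0.0113.
Since ε_t ≥ 0.005, the section is tension-controlled.

ε_t ≈ 0.0113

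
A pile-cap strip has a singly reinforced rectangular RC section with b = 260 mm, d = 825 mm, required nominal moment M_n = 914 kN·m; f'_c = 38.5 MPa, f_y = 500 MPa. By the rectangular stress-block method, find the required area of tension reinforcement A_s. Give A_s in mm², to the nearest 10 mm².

With M_n = 0.85 f'_c a b (d − a/2), solve the quadratic for a:
a = d − √(d² − 2M_n/(0.85 f'_c b)) = 825 − √(825² − 2 × 914×10⁶/(0.85 × 38.5 × 260)) = 142.52 mm.
A_s = 0.85 f'_c a b / f_y = 0.85 × 38.5 × 142.52 × 260 / 500 = 2425.3 mm².

A_s ≈ 2430 mm²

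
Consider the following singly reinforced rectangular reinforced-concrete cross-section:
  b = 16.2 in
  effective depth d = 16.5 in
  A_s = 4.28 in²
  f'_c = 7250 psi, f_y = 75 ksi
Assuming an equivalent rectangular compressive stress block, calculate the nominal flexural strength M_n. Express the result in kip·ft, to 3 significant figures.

T = A_s f_y = 4.28 × 75 = 321 kips.
a = T/(0.85 f'_c b) = 321/(0.85 × 7.25 × 16.2) = 3.215 in.
M_n = T(d − a/2) = 321 × (16.5 − 1.6075) = 4780.5 kip·in = 4780.5/12 = 398.38 kip·ft.

M_n ≈ 398 kip·ft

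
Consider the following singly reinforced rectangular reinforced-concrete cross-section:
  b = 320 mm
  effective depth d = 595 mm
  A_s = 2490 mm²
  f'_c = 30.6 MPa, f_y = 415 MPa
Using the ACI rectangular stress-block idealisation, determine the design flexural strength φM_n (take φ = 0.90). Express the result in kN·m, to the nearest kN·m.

T = A_s f_y = 2490 × 415 = 1033350 N = 1033.35 kN.
From C = T: a = T/(0.85 f'_c b) = 1033350/(0.85 × 30.6 × 320) = 124.15 mm.
M_n = T(d − a/2) = 1033.35 kN × (595 − 62.075) mm = 550.70 kN·m.
φM_n = 0.90 × 550.70 = 495.63 kN·m.

φM_n ≈ 496 kN·m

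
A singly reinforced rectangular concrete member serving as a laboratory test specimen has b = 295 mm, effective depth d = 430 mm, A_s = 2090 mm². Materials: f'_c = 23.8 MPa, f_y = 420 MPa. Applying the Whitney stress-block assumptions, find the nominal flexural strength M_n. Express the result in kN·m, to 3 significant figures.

M_n ≈ 313 kN·m

T = A_s f_y = 2090 × 420 = 877800 N = 877.8 kN.
From C = T: a = T/(0.85 f'_c b) = 877800/(0.85 × 23.8 × 295) = 147.09 mm.
M_n = T(d − a/2) = 877.8 kN × (430 − 73.545) mm = 312.90 kN·m.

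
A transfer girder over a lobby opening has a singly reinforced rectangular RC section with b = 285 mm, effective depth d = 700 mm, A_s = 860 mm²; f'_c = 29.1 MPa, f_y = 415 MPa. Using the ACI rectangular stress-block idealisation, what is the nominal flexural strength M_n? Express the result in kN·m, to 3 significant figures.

M_n ≈ 241 kN·m

T = A_s f_y = 860 × 415 = 356900 N = 356.9 kN.
From C = T: a = T/(0.85 f'_c b) = 356900/(0.85 × 29.1 × 285) = 50.63 mm.
M_n = T(d − a/2) = 356.9 kN × (700 − 25.315) mm = 240.80 kN·m.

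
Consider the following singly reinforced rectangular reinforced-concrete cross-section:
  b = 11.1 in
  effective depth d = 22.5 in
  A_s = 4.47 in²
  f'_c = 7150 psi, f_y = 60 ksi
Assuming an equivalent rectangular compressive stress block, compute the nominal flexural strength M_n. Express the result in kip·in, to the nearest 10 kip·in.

T = A_s f_y = 4.47 × 60 = 268.2 kips.
a = T/(0.85 f'_c b) = 268.2/(0.85 × 7.15 × 11.1) = 3.976 in.
M_n = T(d − a/2) = 268.2 × (22.5 − 1.988) = 5501.3 kip·in.

M_n ≈ 5500 kip·in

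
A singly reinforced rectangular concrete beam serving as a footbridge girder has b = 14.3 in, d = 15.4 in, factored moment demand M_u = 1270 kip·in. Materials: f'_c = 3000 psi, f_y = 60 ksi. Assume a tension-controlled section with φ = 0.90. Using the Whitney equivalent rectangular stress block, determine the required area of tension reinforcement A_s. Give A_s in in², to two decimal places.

A_s ≈ 1.68 in²

M_n = M_u/φ = 1270/0.90 = 1411.11 kip·in.
From M_n = 0.85 f'_c a b (d − a/2):
a = d − √(d² − 2M_n/(0.85 f'_c b)) = 15.4 − √(15.4² − 2 × 1411.11/(0.85 × 3 × 14.3)) = 2.760 in.
A_s = 0.85 f'_c a b / f_y = 0.85 × 3 × 2.760 × 14.3 / 60 = 1.677 in².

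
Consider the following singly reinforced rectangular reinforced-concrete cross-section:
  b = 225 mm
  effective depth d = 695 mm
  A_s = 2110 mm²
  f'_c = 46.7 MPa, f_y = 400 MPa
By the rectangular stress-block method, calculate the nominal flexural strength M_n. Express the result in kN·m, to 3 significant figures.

M_n ≈ 547 kN·m

T = A_s f_y = 2110 × 400 = 844000 N = 844 kN.
From C = T: a = T/(0.85 f'_c b) = 844000/(0.85 × 46.7 × 225) = 94.50 mm.
M_n = T(d − a/2) = 844 kN × (695 − 47.25) mm = 546.70 kN·m.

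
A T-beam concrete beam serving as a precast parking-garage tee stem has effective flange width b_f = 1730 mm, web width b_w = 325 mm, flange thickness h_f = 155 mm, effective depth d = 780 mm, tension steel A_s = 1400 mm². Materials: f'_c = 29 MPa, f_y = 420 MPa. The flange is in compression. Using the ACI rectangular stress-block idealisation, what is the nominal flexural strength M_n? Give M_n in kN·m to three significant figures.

Tension: T = A_s f_y = 1400 × 420 = 588000 N.
Try a within the flange: a = T/(0.85 f'_c b_f) = 588000/(0.85 × 29 × 1730) = 13.79 mm.
Since a = 13.79 ≤ h_f = 155 mm, the stress block lies entirely in the flange; analyse as a rectangular beam of width b_f.
M_n = T(d − a/2) = 588000 × (780 − 6.895) = 454.59 × 10⁶ N·mm.
M_n = 454.59 kN·m.

M_n ≈ 455 kN·m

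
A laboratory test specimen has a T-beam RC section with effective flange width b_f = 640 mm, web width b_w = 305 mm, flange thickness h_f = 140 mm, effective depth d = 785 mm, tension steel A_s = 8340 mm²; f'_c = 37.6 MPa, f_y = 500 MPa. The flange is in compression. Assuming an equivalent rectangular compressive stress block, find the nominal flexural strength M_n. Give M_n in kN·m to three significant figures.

Tension: T = A_s f_y = 8340 × 500 = 4170000 N.
Try a within the flange: a = T/(0.85 f'_c b_f) = 4170000/(0.85 × 37.6 × 640) = 203.87 mm.
a = 203.87 > h_f = 140 mm: the block extends into the web. Split into flange-overhang and web parts.
C_f = 0.85 f'_c (b_f − b_w) h_f = 0.85 × 37.6 × (640 − 305) × 140 = 1498924 N.
Remaining web compression depth: a_w = (T − C_f)/(0.85 f'_c b_w) = (4170000 − 1498924)/(0.85 × 37.6 × 305) = 274.02 mm.
M_n = C_f(d − h_f/2) + (T − C_f)(d − a_w/2) = 1498924 × (785 − 70) + 2671076 × (785 − 137.01) = 1071.73 + 1730.83 = 2802.56 × 10⁶ N·mm.
M_n = 2802.56 kN·m.

M_n ≈ 2800 kN·m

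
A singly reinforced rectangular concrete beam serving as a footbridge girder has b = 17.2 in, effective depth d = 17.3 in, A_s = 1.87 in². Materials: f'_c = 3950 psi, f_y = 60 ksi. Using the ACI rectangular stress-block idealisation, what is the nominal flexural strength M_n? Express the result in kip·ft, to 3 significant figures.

M_n ≈ 153 kip·ft

T = A_s f_y = 1.87 × 60 = 112.2 kips.
a = T/(0.85 f'_c b) = 112.2/(0.85 × 3.95 × 17.2) = 1.943 in.
M_n = T(d − a/2) = 112.2 × (17.3 − 0.9715) = 1832.1 kip·in = 1832.1/12 = 152.68 kip·ft.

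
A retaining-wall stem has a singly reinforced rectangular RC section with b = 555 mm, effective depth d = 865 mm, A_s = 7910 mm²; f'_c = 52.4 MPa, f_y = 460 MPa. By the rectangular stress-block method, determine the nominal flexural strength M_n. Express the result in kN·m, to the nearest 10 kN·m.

T = A_s f_y = 7910 × 460 = 3638600 N = 3638.6 kN.
From C = T: a = T/(0.85 f'_c b) = 3638600/(0.85 × 52.4 × 555) = 147.19 mm.
M_n = T(d − a/2) = 3638.6 kN × (865 − 73.595) mm = 2879.61 kN·m.

M_n ≈ 2880 kN·m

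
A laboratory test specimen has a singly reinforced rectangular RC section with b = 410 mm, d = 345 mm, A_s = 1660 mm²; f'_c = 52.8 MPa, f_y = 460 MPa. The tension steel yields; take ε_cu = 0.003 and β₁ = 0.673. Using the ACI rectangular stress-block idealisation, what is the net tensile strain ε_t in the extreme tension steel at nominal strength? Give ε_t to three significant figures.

a = A_s f_y/(0.85 f'_c b) = 41.50 mm.
β₁ = 0.673, so c = a/β₁ = 41.50/0.673 = 61.66 mm.
From the linear strain diagram with ε_cu = 0.003: ε_t = 0.003 (d − c)/c = 0.003 × (345 − 61.66)/61.66 = 0.0138.
Since ε_t ≥ 0.005, the section is tension-controlled.

ε_t ≈ 0.0138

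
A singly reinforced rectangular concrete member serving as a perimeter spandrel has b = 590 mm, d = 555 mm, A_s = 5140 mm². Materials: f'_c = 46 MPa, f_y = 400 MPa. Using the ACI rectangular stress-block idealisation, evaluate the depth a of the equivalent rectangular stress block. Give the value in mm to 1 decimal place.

a ≈ 89.1 mm

T = A_s f_y = 5140 × 400 = 2056000 N = 2056 kN.
Setting C = 0.85 f'_c a b equal to T: a = 2056000/(0.85 × 46 × 590) = 89.1 mm.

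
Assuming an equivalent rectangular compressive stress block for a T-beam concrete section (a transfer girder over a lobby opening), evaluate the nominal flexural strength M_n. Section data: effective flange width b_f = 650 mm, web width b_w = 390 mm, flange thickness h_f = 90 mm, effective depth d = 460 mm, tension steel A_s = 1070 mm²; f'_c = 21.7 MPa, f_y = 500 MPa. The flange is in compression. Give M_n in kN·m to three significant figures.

M_n ≈ 234 kN·m

Tension: T = A_s f_y = 1070 × 500 = 535000 N.
Try a within the flange: a = T/(0.85 f'_c b_f) = 535000/(0.85 × 21.7 × 650) = 44.62 mm.
Since a = 44.62 ≤ h_f = 90 mm, the stress block lies entirely in the flange; analyse as a rectangular beam of width b_f.
M_n = T(d − a/2) = 535000 × (460 − 22.31) = 234.16 × 10⁶ N·mm.
M_n = 234.16 kN·m.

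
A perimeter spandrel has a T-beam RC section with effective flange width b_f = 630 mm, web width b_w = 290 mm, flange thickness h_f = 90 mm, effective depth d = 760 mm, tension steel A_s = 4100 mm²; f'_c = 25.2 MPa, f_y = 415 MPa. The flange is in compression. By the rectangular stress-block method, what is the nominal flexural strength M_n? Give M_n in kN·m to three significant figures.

M_n ≈ 1180 kN·m

Tension: T = A_s f_y = 4100 × 415 = 1701500 N.
Try a within the flange: a = T/(0.85 f'_c b_f) = 1701500/(0.85 × 25.2 × 630) = 126.09 mm.
a = 126.09 > h_f = 90 mm: the block extends into the web. Split into flange-overhang and web parts.
C_f = 0.85 f'_c (b_f − b_w) h_f = 0.85 × 25.2 × (630 − 290) × 90 = 655452 N.
Remaining web compression depth: a_w = (T − C_f)/(0.85 f'_c b_w) = (1701500 − 655452)/(0.85 × 25.2 × 290) = 168.40 mm.
M_n = C_f(d − h_f/2) + (T − C_f)(d − a_w/2) = 655452 × (760 − 45) + 1046048 × (760 − 84.2) = 468.65 + 706.92 = 1175.57 × 10⁶ N·mm.
M_n = 1175.57 kN·m.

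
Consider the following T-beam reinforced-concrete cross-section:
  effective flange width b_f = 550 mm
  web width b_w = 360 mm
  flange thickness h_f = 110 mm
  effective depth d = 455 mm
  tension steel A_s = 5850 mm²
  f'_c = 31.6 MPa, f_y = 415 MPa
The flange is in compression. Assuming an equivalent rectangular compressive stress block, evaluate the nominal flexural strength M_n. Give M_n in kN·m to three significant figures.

M_n ≈ 894 kN·m

Tension: T = A_s f_y = 5850 × 415 = 2427750 N.
Try a within the flange: a = T/(0.85 f'_c b_f) = 2427750/(0.85 × 31.6 × 550) = 164.34 mm.
a = 164.34 > h_f = 110 mm: the block extends into the web. Split into flange-overhang and web parts.
C_f = 0.85 f'_c (b_f − b_w) h_f = 0.85 × 31.6 × (550 − 360) × 110 = 561374 N.
Remaining web compression depth: a_w = (T − C_f)/(0.85 f'_c b_w) = (2427750 − 561374)/(0.85 × 31.6 × 360) = 193.01 mm.
M_n = C_f(d − h_f/2) + (T − C_f)(d − a_w/2) = 561374 × (455 − 55) + 1866376 × (455 − 96.505) = 224.55 + 669.09 = 893.64 × 10⁶ N·mm.
M_n = 893.64 kN·m.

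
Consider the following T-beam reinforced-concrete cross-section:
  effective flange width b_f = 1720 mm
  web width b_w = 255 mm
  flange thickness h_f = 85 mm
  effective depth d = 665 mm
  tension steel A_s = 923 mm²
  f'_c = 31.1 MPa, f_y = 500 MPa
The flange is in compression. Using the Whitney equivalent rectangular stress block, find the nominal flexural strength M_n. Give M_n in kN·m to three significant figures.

M_n ≈ 305 kN·m

Tension: T = A_s f_y = 923 × 500 = 461500 N.
Try a within the flange: a = T/(0.85 f'_c b_f) = 461500/(0.85 × 31.1 × 1720) = 10.15 mm.
Since a = 10.15 ≤ h_f = 85 mm, the stress block lies entirely in the flange; analyse as a rectangular beam of width b_f.
M_n = T(d − a/2) = 461500 × (665 − 5.075) = 304.56 × 10⁶ N·mm.
M_n = 304.56 kN·m.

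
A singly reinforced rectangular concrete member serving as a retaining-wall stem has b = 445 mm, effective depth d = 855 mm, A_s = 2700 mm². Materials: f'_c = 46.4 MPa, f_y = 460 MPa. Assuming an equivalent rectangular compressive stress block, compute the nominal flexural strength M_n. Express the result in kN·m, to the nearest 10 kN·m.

T = A_s f_y = 2700 × 460 = 1242000 N = 1242 kN.
From C = T: a = T/(0.85 f'_c b) = 1242000/(0.85 × 46.4 × 445) = 70.77 mm.
M_n = T(d − a/2) = 1242 kN × (855 − 35.385) mm = 1017.96 kN·m.

M_n ≈ 1020 kN·m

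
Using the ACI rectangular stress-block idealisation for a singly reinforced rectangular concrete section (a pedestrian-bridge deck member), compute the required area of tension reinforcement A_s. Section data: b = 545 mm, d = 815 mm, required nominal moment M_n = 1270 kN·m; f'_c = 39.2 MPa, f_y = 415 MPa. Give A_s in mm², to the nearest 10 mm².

With M_n = 0.85 f'_c a b (d − a/2), solve the quadratic for a:
a = d − √(d² − 2M_n/(0.85 f'_c b)) = 815 − √(815² − 2 × 1270×10⁶/(0.85 × 39.2 × 545)) = 90.88 mm.
A_s = 0.85 f'_c a b / f_y = 0.85 × 39.2 × 90.88 × 545 / 415 = 3976.7 mm².

A_s ≈ 3980 mm²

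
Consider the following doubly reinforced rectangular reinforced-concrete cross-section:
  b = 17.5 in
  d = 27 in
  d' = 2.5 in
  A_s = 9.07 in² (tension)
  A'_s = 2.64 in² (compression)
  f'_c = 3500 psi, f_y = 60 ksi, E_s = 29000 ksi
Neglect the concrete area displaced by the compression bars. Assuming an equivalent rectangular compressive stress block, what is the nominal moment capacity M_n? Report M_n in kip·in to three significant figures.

Assume both steels yield.
a = (A_s − A'_s) f_y/(0.85 f'_c b) = (9.07 − 2.64) × 60/(0.85 × 3.5 × 17.5) = 7.410 in.
c = a/β₁ = 7.410/0.85 = 8.718 in; ε'_s = 0.003(c − d')/c = 0.0021 ≥ ε_y = 0.0021, so the compression steel yields.
M_n = (A_s − A'_s) f_y (d − a/2) + A'_s f_y (d − d') = 385.8 × (27 − 3.705) + 158.4 × (27 − 2.5) = 8987.2 + 3880.8 = 12868.0 kip·in.

M_n ≈ 12900 kip·in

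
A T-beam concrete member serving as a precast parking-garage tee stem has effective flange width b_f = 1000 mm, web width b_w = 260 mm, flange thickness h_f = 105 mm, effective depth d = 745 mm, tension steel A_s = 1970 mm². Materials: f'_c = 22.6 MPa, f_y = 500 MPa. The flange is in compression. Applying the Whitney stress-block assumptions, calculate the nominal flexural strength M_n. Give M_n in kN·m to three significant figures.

Tension: T = A_s f_y = 1970 × 500 = 985000 N.
Try a within the flange: a = T/(0.85 f'_c b_f) = 985000/(0.85 × 22.6 × 1000) = 51.28 mm.
Since a = 51.28 ≤ h_f = 105 mm, the stress block lies entirely in the flange; analyse as a rectangular beam of width b_f.
M_n = T(d − a/2) = 985000 × (745 − 25.64) = 708.57 × 10⁶ N·mm.
M_n = 708.57 kN·m.

M_n ≈ 709 kN·m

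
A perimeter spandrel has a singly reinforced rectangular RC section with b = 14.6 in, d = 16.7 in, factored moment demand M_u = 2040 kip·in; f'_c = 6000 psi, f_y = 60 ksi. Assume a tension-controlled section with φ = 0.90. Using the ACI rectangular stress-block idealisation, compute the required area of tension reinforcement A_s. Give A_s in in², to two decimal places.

A_s ≈ 2.40 in²

M_n = M_u/φ = 2040/0.90 = 2266.67 kip·in.
From M_n = 0.85 f'_c a b (d − a/2):
a = d − √(d² − 2M_n/(0.85 f'_c b)) = 16.7 − √(16.7² − 2 × 2266.67/(0.85 × 6 × 14.6)) = 1.935 in.
A_s = 0.85 f'_c a b / f_y = 0.85 × 6 × 1.935 × 14.6 / 60 = 2.401 in².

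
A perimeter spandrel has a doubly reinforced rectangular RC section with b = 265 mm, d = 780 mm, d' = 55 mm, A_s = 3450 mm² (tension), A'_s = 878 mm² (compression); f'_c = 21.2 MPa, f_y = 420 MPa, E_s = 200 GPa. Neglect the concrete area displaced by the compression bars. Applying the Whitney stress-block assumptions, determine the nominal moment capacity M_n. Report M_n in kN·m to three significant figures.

M_n ≈ 988 kN·m

Assume both tension and compression steel yield.
Net tension couple steel: A_s − A'_s = 2572 mm².
a = (A_s − A'_s) f_y / (0.85 f'_c b) = 1080240/(0.85 × 21.2 × 265) = 226.21 mm.
c = a/β₁ = 226.21/0.85 = 266.13 mm; ε'_s = 0.003(c − d')/c = 0.0024 ≥ f_y/E_s = 0.0021, so compression steel does yield.
M_n = (A_s − A'_s) f_y (d − a/2) + A'_s f_y (d − d') = [1080240 × (780 − 113.105) + 368760 × (780 − 55)] × 10⁻⁶ = 720.41 + 267.35 = 987.76 kN·m.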